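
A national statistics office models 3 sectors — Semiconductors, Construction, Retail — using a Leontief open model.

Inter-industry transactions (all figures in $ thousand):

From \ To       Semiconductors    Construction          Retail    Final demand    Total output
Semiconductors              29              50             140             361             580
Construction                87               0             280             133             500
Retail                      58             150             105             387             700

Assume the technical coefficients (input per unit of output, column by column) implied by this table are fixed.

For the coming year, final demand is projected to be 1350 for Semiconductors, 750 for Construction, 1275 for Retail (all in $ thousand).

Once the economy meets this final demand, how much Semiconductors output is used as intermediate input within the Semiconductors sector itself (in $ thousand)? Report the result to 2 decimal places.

Technical coefficients a_ij = z_ij / X_j:
  a_SS = 29/580 = 0.05, a_CS = 87/580 = 0.15, a_RS = 58/580 = 0.10
  a_SC = 50/500 = 0.10, a_CC = 0/500 = 0.00, a_RC = 150/500 = 0.30
  a_SR = 140/700 = 0.20, a_CR = 280/700 = 0.40, a_RR = 105/700 = 0.15
I − A =
  [   0.95    -0.10    -0.20]
  [  -0.15     1.00    -0.40]
  [  -0.10    -0.30     0.85]
Cofactors of I−A, C_ij = (−1)^(i+j)·(minor ij) (rows/columns in the sector order above):
  C_11 = (1.00)(0.85) − (-0.40)(-0.30) = 0.7300
  C_12 = −[(-0.15)(0.85) − (-0.40)(-0.10)] = 0.1675
  C_13 = (-0.15)(-0.30) − (1.00)(-0.10) = 0.1450
  C_21 = −[(-0.10)(0.85) − (-0.20)(-0.30)] = 0.1450
  C_22 = (0.95)(0.85) − (-0.20)(-0.10) = 0.7875
  C_23 = −[(0.95)(-0.30) − (-0.10)(-0.10)] = 0.2950
  C_31 = (-0.10)(-0.40) − (-0.20)(1.00) = 0.2400
  C_32 = −[(0.95)(-0.40) − (-0.20)(-0.15)] = 0.4100
  C_33 = (0.95)(1.00) − (-0.10)(-0.15) = 0.9350
det(I−A) = Σ_j (I−A)_1j·C_1j = (0.95)(0.7300) + (-0.10)(0.1675) + (-0.20)(0.1450) = 0.64775
adj(I−A) = Cᵀ =
  [ 0.7300   0.1450   0.2400]
  [ 0.1675   0.7875   0.4100]
  [ 0.1450   0.2950   0.9350]
(I − A)⁻¹ = adj(I−A) / det(I−A) ≈
  [   1.1270     0.2239     0.3705]
  [   0.2586     1.2157     0.6330]
  [   0.2239     0.4554     1.4435]
First solve x = (I − A)⁻¹ d = adj(I−A)·d / det(I−A); in particular x_S = (0.7300·1350 + 0.1450·750 + 0.2400·1275) / 0.64775 = 1400.25 / 0.64775 ≈ 2161.7136.
Intermediate flow from S to S: z_SS = a_SS · x_S = 0.05 × 1400.25 / 0.64775 = 70.0125 / 0.64775 ≈ 108.09.

z_SS = 108.09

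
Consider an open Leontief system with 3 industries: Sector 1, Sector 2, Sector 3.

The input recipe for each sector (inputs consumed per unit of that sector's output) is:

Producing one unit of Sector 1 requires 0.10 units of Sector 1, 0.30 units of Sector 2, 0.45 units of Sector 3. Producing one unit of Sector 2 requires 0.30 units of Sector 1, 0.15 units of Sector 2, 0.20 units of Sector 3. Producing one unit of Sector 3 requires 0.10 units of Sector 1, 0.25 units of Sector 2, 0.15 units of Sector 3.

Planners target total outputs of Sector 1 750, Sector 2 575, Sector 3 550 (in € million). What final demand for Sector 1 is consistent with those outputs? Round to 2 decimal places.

d_1 = 447.50

I − A =
  [   0.90    -0.30    -0.10]
  [  -0.30     0.85    -0.25]
  [  -0.45    -0.20     0.85]
d = (I − A) x:
  d_1 = (+0.90)·750 + (-0.30)·575 + (-0.10)·550 = 447.50
  d_2 = (-0.30)·750 + (+0.85)·575 + (-0.25)·550 = 126.25
  d_3 = (-0.45)·750 + (-0.20)·575 + (+0.85)·550 = 15.00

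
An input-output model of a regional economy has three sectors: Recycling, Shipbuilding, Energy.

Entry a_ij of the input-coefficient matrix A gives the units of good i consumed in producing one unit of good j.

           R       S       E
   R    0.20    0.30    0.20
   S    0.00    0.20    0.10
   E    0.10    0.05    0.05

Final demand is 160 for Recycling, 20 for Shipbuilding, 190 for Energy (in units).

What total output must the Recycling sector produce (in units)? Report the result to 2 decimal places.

I − A =
  [   0.80    -0.30    -0.20]
  [   0.00     0.80    -0.10]
  [  -0.10    -0.05     0.95]
Cofactors of I−A, C_ij = (−1)^(i+j)·(minor ij) (rows/columns in the sector order above):
  C_11 = (0.80)(0.95) − (-0.10)(-0.05) = 0.7550
  C_12 = −[(0.00)(0.95) − (-0.10)(-0.10)] = 0.0100
  C_13 = (0.00)(-0.05) − (0.80)(-0.10) = 0.0800
  C_21 = −[(-0.30)(0.95) − (-0.20)(-0.05)] = 0.2950
  C_22 = (0.80)(0.95) − (-0.20)(-0.10) = 0.7400
  C_23 = −[(0.80)(-0.05) − (-0.30)(-0.10)] = 0.0700
  C_31 = (-0.30)(-0.10) − (-0.20)(0.80) = 0.1900
  C_32 = −[(0.80)(-0.10) − (-0.20)(0.00)] = 0.0800
  C_33 = (0.80)(0.80) − (-0.30)(0.00) = 0.6400
det(I−A) = Σ_j (I−A)_1j·C_1j = (0.80)(0.7550) + (-0.30)(0.0100) + (-0.20)(0.0800) = 0.5850
adj(I−A) = Cᵀ =
  [ 0.7550   0.2950   0.1900]
  [ 0.0100   0.7400   0.0800]
  [ 0.0800   0.0700   0.6400]
(I − A)⁻¹ = adj(I−A) / det(I−A) ≈
  [   1.2906     0.5043     0.3248]
  [   0.0171     1.2650     0.1368]
  [   0.1368     0.1197     1.0940]
x = (I − A)⁻¹ d = adj(I−A)·d / det(I−A), with det(I−A) = 0.5850:
  x_R = (0.7550·160 + 0.2950·20 + 0.1900·190) / 0.5850 = 162.80 / 0.5850 ≈ 278.29
  x_S = (0.0100·160 + 0.7400·20 + 0.0800·190) / 0.5850 = 31.60 / 0.5850 ≈ 54.02
  x_E = (0.0800·160 + 0.0700·20 + 0.6400·190) / 0.5850 = 135.80 / 0.5850 ≈ 232.14

x_R = 278.29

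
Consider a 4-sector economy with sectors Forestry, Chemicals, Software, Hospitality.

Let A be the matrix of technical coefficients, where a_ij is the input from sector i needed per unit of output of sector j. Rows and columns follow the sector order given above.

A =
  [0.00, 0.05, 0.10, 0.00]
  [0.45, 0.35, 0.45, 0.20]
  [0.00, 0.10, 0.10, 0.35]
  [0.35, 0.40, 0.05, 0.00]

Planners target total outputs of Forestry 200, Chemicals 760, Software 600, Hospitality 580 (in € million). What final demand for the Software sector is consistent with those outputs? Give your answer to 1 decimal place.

d_3 = 261.0

I − A =
  [   1.00    -0.05    -0.10     0.00]
  [  -0.45     0.65    -0.45    -0.20]
  [   0.00    -0.10     0.90    -0.35]
  [  -0.35    -0.40    -0.05     1.00]
d = (I − A) x:
  d_1 = (+1.00)·200 + (-0.05)·760 + (-0.10)·600 + (+0.00)·580 = 102.0
  d_2 = (-0.45)·200 + (+0.65)·760 + (-0.45)·600 + (-0.20)·580 = 18.0
  d_3 = (+0.00)·200 + (-0.10)·760 + (+0.90)·600 + (-0.35)·580 = 261.0
  d_4 = (-0.35)·200 + (-0.40)·760 + (-0.05)·600 + (+1.00)·580 = 176.0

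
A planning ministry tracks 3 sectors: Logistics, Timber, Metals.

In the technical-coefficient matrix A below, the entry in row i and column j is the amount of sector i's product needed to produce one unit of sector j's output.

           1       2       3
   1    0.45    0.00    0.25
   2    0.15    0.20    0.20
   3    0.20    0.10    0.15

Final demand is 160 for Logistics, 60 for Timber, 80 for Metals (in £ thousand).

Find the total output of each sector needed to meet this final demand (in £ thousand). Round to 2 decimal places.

I − A =
  [   0.55     0.00    -0.25]
  [  -0.15     0.80    -0.20]
  [  -0.20    -0.10     0.85]
Cofactors of I−A, C_ij = (−1)^(i+j)·(minor ij) (rows/columns in the sector order above):
  C_11 = (0.80)(0.85) − (-0.20)(-0.10) = 0.6600
  C_12 = −[(-0.15)(0.85) − (-0.20)(-0.20)] = 0.1675
  C_13 = (-0.15)(-0.10) − (0.80)(-0.20) = 0.1750
  C_21 = −[(0.00)(0.85) − (-0.25)(-0.10)] = 0.0250
  C_22 = (0.55)(0.85) − (-0.25)(-0.20) = 0.4175
  C_23 = −[(0.55)(-0.10) − (0.00)(-0.20)] = 0.0550
  C_31 = (0.00)(-0.20) − (-0.25)(0.80) = 0.2000
  C_32 = −[(0.55)(-0.20) − (-0.25)(-0.15)] = 0.1475
  C_33 = (0.55)(0.80) − (0.00)(-0.15) = 0.4400
det(I−A) = Σ_j (I−A)_1j·C_1j = (0.55)(0.6600) + (0.00)(0.1675) + (-0.25)(0.1750) = 0.31925
adj(I−A) = Cᵀ =
  [ 0.6600   0.0250   0.2000]
  [ 0.1675   0.4175   0.1475]
  [ 0.1750   0.0550   0.4400]
(I − A)⁻¹ = adj(I−A) / det(I−A) ≈
  [   2.0673     0.0783     0.6265]
  [   0.5247     1.3078     0.4620]
  [   0.5482     0.1723     1.3782]
x = (I − A)⁻¹ d = adj(I−A)·d / det(I−A), with det(I−A) = 0.31925:
  x_1 = (0.6600·160 + 0.0250·60 + 0.2000·80) / 0.31925 = 123.10 / 0.31925 ≈ 385.59
  x_2 = (0.1675·160 + 0.4175·60 + 0.1475·80) / 0.31925 = 63.65 / 0.31925 ≈ 199.37
  x_3 = (0.1750·160 + 0.0550·60 + 0.4400·80) / 0.31925 = 66.50 / 0.31925 ≈ 208.30

x_1 = 385.59, x_2 = 199.37, x_3 = 208.30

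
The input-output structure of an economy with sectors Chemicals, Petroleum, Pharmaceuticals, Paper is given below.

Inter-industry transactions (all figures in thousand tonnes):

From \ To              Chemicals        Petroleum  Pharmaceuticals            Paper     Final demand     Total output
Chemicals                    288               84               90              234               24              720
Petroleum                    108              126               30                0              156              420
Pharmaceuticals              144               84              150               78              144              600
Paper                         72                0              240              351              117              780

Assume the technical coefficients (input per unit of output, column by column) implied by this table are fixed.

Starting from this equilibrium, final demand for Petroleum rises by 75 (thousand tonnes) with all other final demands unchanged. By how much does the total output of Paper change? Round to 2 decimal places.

Technical coefficients a_ij = z_ij / X_j:
  a_11 = 288/720 = 0.40, a_21 = 108/720 = 0.15, a_31 = 144/720 = 0.20, a_41 = 72/720 = 0.10
  a_12 = 84/420 = 0.20, a_22 = 126/420 = 0.30, a_32 = 84/420 = 0.20, a_42 = 0/420 = 0.00
  a_13 = 90/600 = 0.15, a_23 = 30/600 = 0.05, a_33 = 150/600 = 0.25, a_43 = 240/600 = 0.40
  a_14 = 234/780 = 0.30, a_24 = 0/780 = 0.00, a_34 = 78/780 = 0.10, a_44 = 351/780 = 0.45
I − A =
  [   0.60    -0.20    -0.15    -0.30]
  [  -0.15     0.70    -0.05     0.00]
  [  -0.20    -0.20     0.75    -0.10]
  [  -0.10     0.00    -0.40     0.55]
Compute the cofactors C_ij = (−1)^(i+j)·(3×3 minor ij) of I−A; the adjugate is their transpose:
adj(I−A) = Cᵀ =
  [ 0.255250   0.115000   0.147250   0.166000]
  [ 0.061875   0.159000   0.045375   0.042000]
  [ 0.100500   0.084000   0.193500   0.090000]
  [ 0.119500   0.082000   0.167500   0.259000]
det(I−A) = Σ_j (I−A)_1j·C_1j = (0.60)(0.255250) + (-0.20)(0.061875) + (-0.15)(0.100500) + (-0.30)(0.119500) = 0.08985
(I − A)⁻¹ = adj(I−A) / det(I−A) ≈
  [   2.8408     1.2799     1.6388     1.8475]
  [   0.6886     1.7696     0.5050     0.4674]
  [   1.1185     0.9349     2.1536     1.0017]
  [   1.3300     0.9126     1.8642     2.8826]
Δx = (I − A)⁻¹ Δd with Δd having +75 in the Petroleum component and 0 elsewhere.
So Δx_4 = L_42 · (+75), where L_42 = adj(I−A)_42 / det(I−A) = 0.082000 / 0.08985.
Δx_4 = 0.082000 × (+75) / 0.08985 = 6.15 / 0.08985 ≈ 68.45.

Δx_4 = 68.45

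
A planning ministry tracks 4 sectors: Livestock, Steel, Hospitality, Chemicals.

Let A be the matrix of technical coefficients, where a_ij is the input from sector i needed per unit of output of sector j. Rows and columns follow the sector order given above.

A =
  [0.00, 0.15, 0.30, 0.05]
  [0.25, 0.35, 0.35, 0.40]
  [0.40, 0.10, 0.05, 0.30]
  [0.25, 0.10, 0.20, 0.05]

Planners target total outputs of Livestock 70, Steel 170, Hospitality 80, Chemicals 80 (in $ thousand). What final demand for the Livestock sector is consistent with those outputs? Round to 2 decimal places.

d_L = 16.50

I − A =
  [   1.00    -0.15    -0.30    -0.05]
  [  -0.25     0.65    -0.35    -0.40]
  [  -0.40    -0.10     0.95    -0.30]
  [  -0.25    -0.10    -0.20     0.95]
d = (I − A) x:
  d_L = (+1.00)·70 + (-0.15)·170 + (-0.30)·80 + (-0.05)·80 = 16.50
  d_S = (-0.25)·70 + (+0.65)·170 + (-0.35)·80 + (-0.40)·80 = 33.00
  d_H = (-0.40)·70 + (-0.10)·170 + (+0.95)·80 + (-0.30)·80 = 7.00
  d_C = (-0.25)·70 + (-0.10)·170 + (-0.20)·80 + (+0.95)·80 = 25.50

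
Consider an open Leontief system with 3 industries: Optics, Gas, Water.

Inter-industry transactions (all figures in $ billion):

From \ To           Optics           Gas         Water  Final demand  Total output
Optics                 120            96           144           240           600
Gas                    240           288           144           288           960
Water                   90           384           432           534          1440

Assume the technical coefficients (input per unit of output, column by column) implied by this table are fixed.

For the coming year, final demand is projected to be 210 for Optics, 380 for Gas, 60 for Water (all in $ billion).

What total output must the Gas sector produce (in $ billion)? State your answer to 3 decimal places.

Technical coefficients a_ij = z_ij / X_j:
  a_OO = 120/600 = 0.20, a_GO = 240/600 = 0.40, a_WO = 90/600 = 0.15
  a_OG = 96/960 = 0.10, a_GG = 288/960 = 0.30, a_WG = 384/960 = 0.40
  a_OW = 144/1440 = 0.10, a_GW = 144/1440 = 0.10, a_WW = 432/1440 = 0.30
I − A =
  [   0.80    -0.10    -0.10]
  [  -0.40     0.70    -0.10]
  [  -0.15    -0.40     0.70]
Cofactors of I−A, C_ij = (−1)^(i+j)·(minor ij) (rows/columns in the sector order above):
  C_11 = (0.70)(0.70) − (-0.10)(-0.40) = 0.4500
  C_12 = −[(-0.40)(0.70) − (-0.10)(-0.15)] = 0.2950
  C_13 = (-0.40)(-0.40) − (0.70)(-0.15) = 0.2650
  C_21 = −[(-0.10)(0.70) − (-0.10)(-0.40)] = 0.1100
  C_22 = (0.80)(0.70) − (-0.10)(-0.15) = 0.5450
  C_23 = −[(0.80)(-0.40) − (-0.10)(-0.15)] = 0.3350
  C_31 = (-0.10)(-0.10) − (-0.10)(0.70) = 0.0800
  C_32 = −[(0.80)(-0.10) − (-0.10)(-0.40)] = 0.1200
  C_33 = (0.80)(0.70) − (-0.10)(-0.40) = 0.5200
det(I−A) = Σ_j (I−A)_1j·C_1j = (0.80)(0.4500) + (-0.10)(0.2950) + (-0.10)(0.2650) = 0.3040
adj(I−A) = Cᵀ =
  [ 0.4500   0.1100   0.0800]
  [ 0.2950   0.5450   0.1200]
  [ 0.2650   0.3350   0.5200]
(I − A)⁻¹ = adj(I−A) / det(I−A) ≈
  [   1.4803     0.3618     0.2632]
  [   0.9704     1.7928     0.3947]
  [   0.8717     1.1020     1.7105]
x = (I − A)⁻¹ d = adj(I−A)·d / det(I−A), with det(I−A) = 0.3040:
  x_O = (0.4500·210 + 0.1100·380 + 0.0800·60) / 0.3040 = 141.10 / 0.3040 ≈ 464.145
  x_G = (0.2950·210 + 0.5450·380 + 0.1200·60) / 0.3040 = 276.25 / 0.3040 ≈ 908.717
  x_W = (0.2650·210 + 0.3350·380 + 0.5200·60) / 0.3040 = 214.15 / 0.3040 ≈ 704.441

x_G = 908.717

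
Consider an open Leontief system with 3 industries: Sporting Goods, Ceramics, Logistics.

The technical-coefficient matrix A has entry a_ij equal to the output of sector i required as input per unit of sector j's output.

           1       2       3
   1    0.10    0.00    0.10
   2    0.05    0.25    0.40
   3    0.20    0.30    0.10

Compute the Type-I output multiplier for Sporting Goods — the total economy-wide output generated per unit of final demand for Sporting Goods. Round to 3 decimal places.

m_1 = 1.749

I − A =
  [   0.90     0.00    -0.10]
  [  -0.05     0.75    -0.40]
  [  -0.20    -0.30     0.90]
Cofactors of I−A, C_ij = (−1)^(i+j)·(minor ij) (rows/columns in the sector order above):
  C_11 = (0.75)(0.90) − (-0.40)(-0.30) = 0.5550
  C_12 = −[(-0.05)(0.90) − (-0.40)(-0.20)] = 0.1250
  C_13 = (-0.05)(-0.30) − (0.75)(-0.20) = 0.1650
  C_21 = −[(0.00)(0.90) − (-0.10)(-0.30)] = 0.0300
  C_22 = (0.90)(0.90) − (-0.10)(-0.20) = 0.7900
  C_23 = −[(0.90)(-0.30) − (0.00)(-0.20)] = 0.2700
  C_31 = (0.00)(-0.40) − (-0.10)(0.75) = 0.0750
  C_32 = −[(0.90)(-0.40) − (-0.10)(-0.05)] = 0.3650
  C_33 = (0.90)(0.75) − (0.00)(-0.05) = 0.6750
det(I−A) = Σ_j (I−A)_1j·C_1j = (0.90)(0.5550) + (0.00)(0.1250) + (-0.10)(0.1650) = 0.4830
adj(I−A) = Cᵀ =
  [ 0.5550   0.0300   0.0750]
  [ 0.1250   0.7900   0.3650]
  [ 0.1650   0.2700   0.6750]
(I − A)⁻¹ = adj(I−A) / det(I−A) ≈
  [   1.1491     0.0621     0.1553]
  [   0.2588     1.6356     0.7557]
  [   0.3416     0.5590     1.3975]
The output multiplier for sector j is the column-j sum of the Leontief inverse (I − A)⁻¹ = adj(I−A) / det(I−A).
Column 1 of adj(I−A): (0.5550, 0.1250, 0.1650); det(I−A) = 0.4830.
m_1 = (0.5550 + 0.1250 + 0.1650) / 0.4830 = 0.845 / 0.4830 ≈ 1.749.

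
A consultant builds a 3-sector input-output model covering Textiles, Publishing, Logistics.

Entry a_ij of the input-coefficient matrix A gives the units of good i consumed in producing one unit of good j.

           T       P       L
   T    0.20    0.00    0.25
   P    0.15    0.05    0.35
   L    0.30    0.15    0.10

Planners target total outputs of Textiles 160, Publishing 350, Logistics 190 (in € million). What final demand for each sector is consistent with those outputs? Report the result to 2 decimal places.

d_T = 80.50, d_P = 242.00, d_L = 70.50

I − A =
  [   0.80     0.00    -0.25]
  [  -0.15     0.95    -0.35]
  [  -0.30    -0.15     0.90]
d = (I − A) x:
  d_T = (+0.80)·160 + (+0.00)·350 + (-0.25)·190 = 80.50
  d_P = (-0.15)·160 + (+0.95)·350 + (-0.35)·190 = 242.00
  d_L = (-0.30)·160 + (-0.15)·350 + (+0.90)·190 = 70.50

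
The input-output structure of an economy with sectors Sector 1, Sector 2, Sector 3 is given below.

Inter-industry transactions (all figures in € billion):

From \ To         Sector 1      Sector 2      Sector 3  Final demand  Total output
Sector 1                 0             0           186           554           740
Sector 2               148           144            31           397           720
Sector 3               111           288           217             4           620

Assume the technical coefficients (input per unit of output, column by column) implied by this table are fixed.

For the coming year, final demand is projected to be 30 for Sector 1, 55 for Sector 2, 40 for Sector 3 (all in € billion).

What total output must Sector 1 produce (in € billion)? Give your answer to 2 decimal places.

Technical coefficients a_ij = z_ij / X_j:
  a_11 = 0/740 = 0.00, a_21 = 148/740 = 0.20, a_31 = 111/740 = 0.15
  a_12 = 0/720 = 0.00, a_22 = 144/720 = 0.20, a_32 = 288/720 = 0.40
  a_13 = 186/620 = 0.30, a_23 = 31/620 = 0.05, a_33 = 217/620 = 0.35
I − A =
  [   1.00     0.00    -0.30]
  [  -0.20     0.80    -0.05]
  [  -0.15    -0.40     0.65]
Cofactors of I−A, C_ij = (−1)^(i+j)·(minor ij) (rows/columns in the sector order above):
  C_11 = (0.80)(0.65) − (-0.05)(-0.40) = 0.5000
  C_12 = −[(-0.20)(0.65) − (-0.05)(-0.15)] = 0.1375
  C_13 = (-0.20)(-0.40) − (0.80)(-0.15) = 0.2000
  C_21 = −[(0.00)(0.65) − (-0.30)(-0.40)] = 0.1200
  C_22 = (1.00)(0.65) − (-0.30)(-0.15) = 0.6050
  C_23 = −[(1.00)(-0.40) − (0.00)(-0.15)] = 0.4000
  C_31 = (0.00)(-0.05) − (-0.30)(0.80) = 0.2400
  C_32 = −[(1.00)(-0.05) − (-0.30)(-0.20)] = 0.1100
  C_33 = (1.00)(0.80) − (0.00)(-0.20) = 0.8000
det(I−A) = Σ_j (I−A)_1j·C_1j = (1.00)(0.5000) + (0.00)(0.1375) + (-0.30)(0.2000) = 0.4400
adj(I−A) = Cᵀ =
  [ 0.5000   0.1200   0.2400]
  [ 0.1375   0.6050   0.1100]
  [ 0.2000   0.4000   0.8000]
(I − A)⁻¹ = adj(I−A) / det(I−A) ≈
  [   1.1364     0.2727     0.5455]
  [   0.3125     1.3750     0.2500]
  [   0.4545     0.9091     1.8182]
x = (I − A)⁻¹ d = adj(I−A)·d / det(I−A), with det(I−A) = 0.4400:
  x_1 = (0.5000·30 + 0.1200·55 + 0.2400·40) / 0.4400 = 31.20 / 0.4400 ≈ 70.91
  x_2 = (0.1375·30 + 0.6050·55 + 0.1100·40) / 0.4400 = 41.80 / 0.4400 = 95.00
  x_3 = (0.2000·30 + 0.4000·55 + 0.8000·40) / 0.4400 = 60.00 / 0.4400 ≈ 136.36

x_1 = 70.91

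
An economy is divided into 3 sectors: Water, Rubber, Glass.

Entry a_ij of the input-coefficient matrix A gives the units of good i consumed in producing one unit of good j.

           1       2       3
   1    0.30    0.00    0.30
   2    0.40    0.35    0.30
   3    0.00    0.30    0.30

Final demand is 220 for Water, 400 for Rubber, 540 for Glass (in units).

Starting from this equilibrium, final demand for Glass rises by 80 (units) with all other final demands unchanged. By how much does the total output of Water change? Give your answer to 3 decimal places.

Δx_1 = 71.071

I − A =
  [   0.70     0.00    -0.30]
  [  -0.40     0.65    -0.30]
  [   0.00    -0.30     0.70]
Cofactors of I−A, C_ij = (−1)^(i+j)·(minor ij) (rows/columns in the sector order above):
  C_11 = (0.65)(0.70) − (-0.30)(-0.30) = 0.3650
  C_12 = −[(-0.40)(0.70) − (-0.30)(0.00)] = 0.2800
  C_13 = (-0.40)(-0.30) − (0.65)(0.00) = 0.1200
  C_21 = −[(0.00)(0.70) − (-0.30)(-0.30)] = 0.0900
  C_22 = (0.70)(0.70) − (-0.30)(0.00) = 0.4900
  C_23 = −[(0.70)(-0.30) − (0.00)(0.00)] = 0.2100
  C_31 = (0.00)(-0.30) − (-0.30)(0.65) = 0.1950
  C_32 = −[(0.70)(-0.30) − (-0.30)(-0.40)] = 0.3300
  C_33 = (0.70)(0.65) − (0.00)(-0.40) = 0.4550
det(I−A) = Σ_j (I−A)_1j·C_1j = (0.70)(0.3650) + (0.00)(0.2800) + (-0.30)(0.1200) = 0.2195
adj(I−A) = Cᵀ =
  [ 0.3650   0.0900   0.1950]
  [ 0.2800   0.4900   0.3300]
  [ 0.1200   0.2100   0.4550]
(I − A)⁻¹ = adj(I−A) / det(I−A) ≈
  [   1.6629     0.4100     0.8884]
  [   1.2756     2.2323     1.5034]
  [   0.5467     0.9567     2.0729]
Δx = (I − A)⁻¹ Δd with Δd having +80 in the Glass component and 0 elsewhere.
So Δx_1 = L_13 · (+80), where L_13 = adj(I−A)_13 / det(I−A) = 0.1950 / 0.2195.
Δx_1 = 0.1950 × (+80) / 0.2195 = 15.60 / 0.2195 ≈ 71.071.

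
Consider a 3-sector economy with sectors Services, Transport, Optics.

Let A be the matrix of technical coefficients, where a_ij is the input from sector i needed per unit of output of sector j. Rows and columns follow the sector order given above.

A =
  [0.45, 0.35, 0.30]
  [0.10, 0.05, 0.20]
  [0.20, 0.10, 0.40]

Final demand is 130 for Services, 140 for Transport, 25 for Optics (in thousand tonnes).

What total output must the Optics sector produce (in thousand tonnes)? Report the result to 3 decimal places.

x_O = 268.373

I − A =
  [   0.55    -0.35    -0.30]
  [  -0.10     0.95    -0.20]
  [  -0.20    -0.10     0.60]
Cofactors of I−A, C_ij = (−1)^(i+j)·(minor ij) (rows/columns in the sector order above):
  C_11 = (0.95)(0.60) − (-0.20)(-0.10) = 0.5500
  C_12 = −[(-0.10)(0.60) − (-0.20)(-0.20)] = 0.1000
  C_13 = (-0.10)(-0.10) − (0.95)(-0.20) = 0.2000
  C_21 = −[(-0.35)(0.60) − (-0.30)(-0.10)] = 0.2400
  C_22 = (0.55)(0.60) − (-0.30)(-0.20) = 0.2700
  C_23 = −[(0.55)(-0.10) − (-0.35)(-0.20)] = 0.1250
  C_31 = (-0.35)(-0.20) − (-0.30)(0.95) = 0.3550
  C_32 = −[(0.55)(-0.20) − (-0.30)(-0.10)] = 0.1400
  C_33 = (0.55)(0.95) − (-0.35)(-0.10) = 0.4875
det(I−A) = Σ_j (I−A)_1j·C_1j = (0.55)(0.5500) + (-0.35)(0.1000) + (-0.30)(0.2000) = 0.2075
adj(I−A) = Cᵀ =
  [ 0.5500   0.2400   0.3550]
  [ 0.1000   0.2700   0.1400]
  [ 0.2000   0.1250   0.4875]
(I − A)⁻¹ = adj(I−A) / det(I−A) ≈
  [   2.6506     1.1566     1.7108]
  [   0.4819     1.3012     0.6747]
  [   0.9639     0.6024     2.3494]
x = (I − A)⁻¹ d = adj(I−A)·d / det(I−A), with det(I−A) = 0.2075:
  x_S = (0.5500·130 + 0.2400·140 + 0.3550·25) / 0.2075 = 113.975 / 0.2075 ≈ 549.277
  x_T = (0.1000·130 + 0.2700·140 + 0.1400·25) / 0.2075 = 54.30 / 0.2075 ≈ 261.687
  x_O = (0.2000·130 + 0.1250·140 + 0.4875·25) / 0.2075 = 55.6875 / 0.2075 ≈ 268.373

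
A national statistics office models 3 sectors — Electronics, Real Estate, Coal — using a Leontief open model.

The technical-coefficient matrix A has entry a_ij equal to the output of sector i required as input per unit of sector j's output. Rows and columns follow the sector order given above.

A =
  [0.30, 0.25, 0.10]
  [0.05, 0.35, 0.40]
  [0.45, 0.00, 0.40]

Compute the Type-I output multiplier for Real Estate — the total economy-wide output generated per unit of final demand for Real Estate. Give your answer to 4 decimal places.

m_2 = 3.3333

I − A =
  [   0.70    -0.25    -0.10]
  [  -0.05     0.65    -0.40]
  [  -0.45     0.00     0.60]
Cofactors of I−A, C_ij = (−1)^(i+j)·(minor ij) (rows/columns in the sector order above):
  C_11 = (0.65)(0.60) − (-0.40)(0.00) = 0.3900
  C_12 = −[(-0.05)(0.60) − (-0.40)(-0.45)] = 0.2100
  C_13 = (-0.05)(0.00) − (0.65)(-0.45) = 0.2925
  C_21 = −[(-0.25)(0.60) − (-0.10)(0.00)] = 0.1500
  C_22 = (0.70)(0.60) − (-0.10)(-0.45) = 0.3750
  C_23 = −[(0.70)(0.00) − (-0.25)(-0.45)] = 0.1125
  C_31 = (-0.25)(-0.40) − (-0.10)(0.65) = 0.1650
  C_32 = −[(0.70)(-0.40) − (-0.10)(-0.05)] = 0.2850
  C_33 = (0.70)(0.65) − (-0.25)(-0.05) = 0.4425
det(I−A) = Σ_j (I−A)_1j·C_1j = (0.70)(0.3900) + (-0.25)(0.2100) + (-0.10)(0.2925) = 0.19125
adj(I−A) = Cᵀ =
  [ 0.3900   0.1500   0.1650]
  [ 0.2100   0.3750   0.2850]
  [ 0.2925   0.1125   0.4425]
(I − A)⁻¹ = adj(I−A) / det(I−A) ≈
  [   2.03922     0.78431     0.86275]
  [   1.09804     1.96078     1.49020]
  [   1.52941     0.58824     2.31373]
The output multiplier for sector j is the column-j sum of the Leontief inverse (I − A)⁻¹ = adj(I−A) / det(I−A).
Column 2 of adj(I−A): (0.1500, 0.3750, 0.1125); det(I−A) = 0.19125.
m_2 = (0.1500 + 0.3750 + 0.1125) / 0.19125 = 0.6375 / 0.19125 ≈ 3.3333.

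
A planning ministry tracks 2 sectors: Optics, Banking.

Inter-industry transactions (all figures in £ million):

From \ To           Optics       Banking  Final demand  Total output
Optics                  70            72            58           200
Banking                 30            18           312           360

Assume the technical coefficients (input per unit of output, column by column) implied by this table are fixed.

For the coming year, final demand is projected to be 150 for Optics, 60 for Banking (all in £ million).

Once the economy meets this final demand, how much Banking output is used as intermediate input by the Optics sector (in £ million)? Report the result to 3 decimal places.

Technical coefficients a_ij = z_ij / X_j:
  a_OO = 70/200 = 0.35, a_BO = 30/200 = 0.15
  a_OB = 72/360 = 0.20, a_BB = 18/360 = 0.05
I − A =
  [   0.65    -0.20]
  [  -0.15     0.95]
det(I−A) = (0.65)(0.95) − (-0.20)(-0.15) = 0.5875
adj(I−A) = [[0.95, 0.20], [0.15, 0.65]]
(I − A)⁻¹ = adj(I−A) / det(I−A) ≈
  [   1.6170     0.3404]
  [   0.2553     1.1064]
First solve x = (I − A)⁻¹ d = adj(I−A)·d / det(I−A); in particular x_O = (0.95·150 + 0.20·60) / 0.5875 = 154.50 / 0.5875 ≈ 262.97872.
Intermediate flow from B to O: z_BO = a_BO · x_O = 0.15 × 154.50 / 0.5875 = 23.175 / 0.5875 ≈ 39.447.

z_BO = 39.447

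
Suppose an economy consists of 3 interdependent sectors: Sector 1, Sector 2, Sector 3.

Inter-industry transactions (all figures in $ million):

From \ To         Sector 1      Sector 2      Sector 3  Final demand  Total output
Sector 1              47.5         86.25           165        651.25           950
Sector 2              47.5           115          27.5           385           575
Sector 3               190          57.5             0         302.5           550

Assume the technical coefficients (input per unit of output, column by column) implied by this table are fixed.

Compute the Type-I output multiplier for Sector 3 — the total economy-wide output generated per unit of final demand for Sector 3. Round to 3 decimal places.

Technical coefficients a_ij = z_ij / X_j:
  a_11 = 47.5/950 = 0.05, a_21 = 47.5/950 = 0.05, a_31 = 190/950 = 0.20
  a_12 = 86.25/575 = 0.15, a_22 = 115/575 = 0.20, a_32 = 57.5/575 = 0.10
  a_13 = 165/550 = 0.30, a_23 = 27.5/550 = 0.05, a_33 = 0/550 = 0.00
I − A =
  [   0.95    -0.15    -0.30]
  [  -0.05     0.80    -0.05]
  [  -0.20    -0.10     1.00]
Cofactors of I−A, C_ij = (−1)^(i+j)·(minor ij) (rows/columns in the sector order above):
  C_11 = (0.80)(1.00) − (-0.05)(-0.10) = 0.7950
  C_12 = −[(-0.05)(1.00) − (-0.05)(-0.20)] = 0.0600
  C_13 = (-0.05)(-0.10) − (0.80)(-0.20) = 0.1650
  C_21 = −[(-0.15)(1.00) − (-0.30)(-0.10)] = 0.1800
  C_22 = (0.95)(1.00) − (-0.30)(-0.20) = 0.8900
  C_23 = −[(0.95)(-0.10) − (-0.15)(-0.20)] = 0.1250
  C_31 = (-0.15)(-0.05) − (-0.30)(0.80) = 0.2475
  C_32 = −[(0.95)(-0.05) − (-0.30)(-0.05)] = 0.0625
  C_33 = (0.95)(0.80) − (-0.15)(-0.05) = 0.7525
det(I−A) = Σ_j (I−A)_1j·C_1j = (0.95)(0.7950) + (-0.15)(0.0600) + (-0.30)(0.1650) = 0.69675
adj(I−A) = Cᵀ =
  [ 0.7950   0.1800   0.2475]
  [ 0.0600   0.8900   0.0625]
  [ 0.1650   0.1250   0.7525]
(I − A)⁻¹ = adj(I−A) / det(I−A) ≈
  [   1.1410     0.2583     0.3552]
  [   0.0861     1.2774     0.0897]
  [   0.2368     0.1794     1.0800]
The output multiplier for sector j is the column-j sum of the Leontief inverse (I − A)⁻¹ = adj(I−A) / det(I−A).
Column 3 of adj(I−A): (0.2475, 0.0625, 0.7525); det(I−A) = 0.69675.
m_3 = (0.2475 + 0.0625 + 0.7525) / 0.69675 = 1.0625 / 0.69675 ≈ 1.525.

m_3 = 1.525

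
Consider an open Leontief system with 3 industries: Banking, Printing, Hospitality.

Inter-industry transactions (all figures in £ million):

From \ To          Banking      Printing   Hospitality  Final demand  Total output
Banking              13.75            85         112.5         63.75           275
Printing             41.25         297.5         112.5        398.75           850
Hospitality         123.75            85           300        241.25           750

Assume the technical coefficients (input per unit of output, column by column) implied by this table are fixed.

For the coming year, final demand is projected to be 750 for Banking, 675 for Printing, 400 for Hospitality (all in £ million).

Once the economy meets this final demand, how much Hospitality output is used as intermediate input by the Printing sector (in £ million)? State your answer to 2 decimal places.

Technical coefficients a_ij = z_ij / X_j:
  a_BB = 13.75/275 = 0.05, a_PB = 41.25/275 = 0.15, a_HB = 123.75/275 = 0.45
  a_BP = 85/850 = 0.10, a_PP = 297.5/850 = 0.35, a_HP = 85/850 = 0.10
  a_BH = 112.5/750 = 0.15, a_PH = 112.5/750 = 0.15, a_HH = 300/750 = 0.40
I − A =
  [   0.95    -0.10    -0.15]
  [  -0.15     0.65    -0.15]
  [  -0.45    -0.10     0.60]
Cofactors of I−A, C_ij = (−1)^(i+j)·(minor ij) (rows/columns in the sector order above):
  C_11 = (0.65)(0.60) − (-0.15)(-0.10) = 0.3750
  C_12 = −[(-0.15)(0.60) − (-0.15)(-0.45)] = 0.1575
  C_13 = (-0.15)(-0.10) − (0.65)(-0.45) = 0.3075
  C_21 = −[(-0.10)(0.60) − (-0.15)(-0.10)] = 0.0750
  C_22 = (0.95)(0.60) − (-0.15)(-0.45) = 0.5025
  C_23 = −[(0.95)(-0.10) − (-0.10)(-0.45)] = 0.1400
  C_31 = (-0.10)(-0.15) − (-0.15)(0.65) = 0.1125
  C_32 = −[(0.95)(-0.15) − (-0.15)(-0.15)] = 0.1650
  C_33 = (0.95)(0.65) − (-0.10)(-0.15) = 0.6025
det(I−A) = Σ_j (I−A)_1j·C_1j = (0.95)(0.3750) + (-0.10)(0.1575) + (-0.15)(0.3075) = 0.294375
adj(I−A) = Cᵀ =
  [ 0.3750   0.0750   0.1125]
  [ 0.1575   0.5025   0.1650]
  [ 0.3075   0.1400   0.6025]
(I − A)⁻¹ = adj(I−A) / det(I−A) ≈
  [   1.2739     0.2548     0.3822]
  [   0.5350     1.7070     0.5605]
  [   1.0446     0.4756     2.0467]
First solve x = (I − A)⁻¹ d = adj(I−A)·d / det(I−A); in particular x_P = (0.1575·750 + 0.5025·675 + 0.1650·400) / 0.294375 = 523.3125 / 0.294375 ≈ 1777.7070.
Intermediate flow from H to P: z_HP = a_HP · x_P = 0.10 × 523.3125 / 0.294375 = 52.33125 / 0.294375 ≈ 177.77.

z_HP = 177.77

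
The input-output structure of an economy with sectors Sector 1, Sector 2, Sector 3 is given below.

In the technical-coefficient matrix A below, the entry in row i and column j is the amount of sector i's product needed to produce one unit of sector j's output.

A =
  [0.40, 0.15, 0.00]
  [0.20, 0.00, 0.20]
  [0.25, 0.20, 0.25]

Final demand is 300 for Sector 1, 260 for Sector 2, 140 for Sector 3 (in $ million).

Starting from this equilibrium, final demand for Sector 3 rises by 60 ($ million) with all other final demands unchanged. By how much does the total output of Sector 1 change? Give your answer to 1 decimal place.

Δx_1 = 4.5

I − A =
  [   0.60    -0.15     0.00]
  [  -0.20     1.00    -0.20]
  [  -0.25    -0.20     0.75]
Cofactors of I−A, C_ij = (−1)^(i+j)·(minor ij) (rows/columns in the sector order above):
  C_11 = (1.00)(0.75) − (-0.20)(-0.20) = 0.7100
  C_12 = −[(-0.20)(0.75) − (-0.20)(-0.25)] = 0.2000
  C_13 = (-0.20)(-0.20) − (1.00)(-0.25) = 0.2900
  C_21 = −[(-0.15)(0.75) − (0.00)(-0.20)] = 0.1125
  C_22 = (0.60)(0.75) − (0.00)(-0.25) = 0.4500
  C_23 = −[(0.60)(-0.20) − (-0.15)(-0.25)] = 0.1575
  C_31 = (-0.15)(-0.20) − (0.00)(1.00) = 0.0300
  C_32 = −[(0.60)(-0.20) − (0.00)(-0.20)] = 0.1200
  C_33 = (0.60)(1.00) − (-0.15)(-0.20) = 0.5700
det(I−A) = Σ_j (I−A)_1j·C_1j = (0.60)(0.7100) + (-0.15)(0.2000) + (0.00)(0.2900) = 0.3960
adj(I−A) = Cᵀ =
  [ 0.7100   0.1125   0.0300]
  [ 0.2000   0.4500   0.1200]
  [ 0.2900   0.1575   0.5700]
(I − A)⁻¹ = adj(I−A) / det(I−A) ≈
  [   1.7929     0.2841     0.0758]
  [   0.5051     1.1364     0.3030]
  [   0.7323     0.3977     1.4394]
Δx = (I − A)⁻¹ Δd with Δd having +60 in the Sector 3 component and 0 elsewhere.
So Δx_1 = L_13 · (+60), where L_13 = adj(I−A)_13 / det(I−A) = 0.0300 / 0.3960.
Δx_1 = 0.0300 × (+60) / 0.3960 = 1.80 / 0.3960 ≈ 4.5.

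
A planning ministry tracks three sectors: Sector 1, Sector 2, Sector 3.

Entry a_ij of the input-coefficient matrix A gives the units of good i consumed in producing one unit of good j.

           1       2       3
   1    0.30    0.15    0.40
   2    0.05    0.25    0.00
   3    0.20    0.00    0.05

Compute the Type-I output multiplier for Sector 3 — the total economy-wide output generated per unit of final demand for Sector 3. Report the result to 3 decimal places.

m_3 = 1.940

I − A =
  [   0.70    -0.15    -0.40]
  [  -0.05     0.75     0.00]
  [  -0.20     0.00     0.95]
Cofactors of I−A, C_ij = (−1)^(i+j)·(minor ij) (rows/columns in the sector order above):
  C_11 = (0.75)(0.95) − (0.00)(0.00) = 0.7125
  C_12 = −[(-0.05)(0.95) − (0.00)(-0.20)] = 0.0475
  C_13 = (-0.05)(0.00) − (0.75)(-0.20) = 0.1500
  C_21 = −[(-0.15)(0.95) − (-0.40)(0.00)] = 0.1425
  C_22 = (0.70)(0.95) − (-0.40)(-0.20) = 0.5850
  C_23 = −[(0.70)(0.00) − (-0.15)(-0.20)] = 0.0300
  C_31 = (-0.15)(0.00) − (-0.40)(0.75) = 0.3000
  C_32 = −[(0.70)(0.00) − (-0.40)(-0.05)] = 0.0200
  C_33 = (0.70)(0.75) − (-0.15)(-0.05) = 0.5175
det(I−A) = Σ_j (I−A)_1j·C_1j = (0.70)(0.7125) + (-0.15)(0.0475) + (-0.40)(0.1500) = 0.431625
adj(I−A) = Cᵀ =
  [ 0.7125   0.1425   0.3000]
  [ 0.0475   0.5850   0.0200]
  [ 0.1500   0.0300   0.5175]
(I − A)⁻¹ = adj(I−A) / det(I−A) ≈
  [   1.6507     0.3301     0.6950]
  [   0.1100     1.3553     0.0463]
  [   0.3475     0.0695     1.1990]
The output multiplier for sector j is the column-j sum of the Leontief inverse (I − A)⁻¹ = adj(I−A) / det(I−A).
Column 3 of adj(I−A): (0.3000, 0.0200, 0.5175); det(I−A) = 0.431625.
m_3 = (0.3000 + 0.0200 + 0.5175) / 0.431625 = 0.8375 / 0.431625 ≈ 1.940.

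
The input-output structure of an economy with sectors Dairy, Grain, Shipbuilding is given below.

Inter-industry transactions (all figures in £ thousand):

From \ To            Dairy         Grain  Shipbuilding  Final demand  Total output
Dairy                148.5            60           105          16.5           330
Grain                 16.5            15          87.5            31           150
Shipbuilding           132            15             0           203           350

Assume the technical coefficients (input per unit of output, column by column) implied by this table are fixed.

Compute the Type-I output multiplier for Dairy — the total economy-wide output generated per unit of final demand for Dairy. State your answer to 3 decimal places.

Technical coefficients a_ij = z_ij / X_j:
  a_11 = 148.5/330 = 0.45, a_21 = 16.5/330 = 0.05, a_31 = 132/330 = 0.40
  a_12 = 60/150 = 0.40, a_22 = 15/150 = 0.10, a_32 = 15/150 = 0.10
  a_13 = 105/350 = 0.30, a_23 = 87.5/350 = 0.25, a_33 = 0/350 = 0.00
I − A =
  [   0.55    -0.40    -0.30]
  [  -0.05     0.90    -0.25]
  [  -0.40    -0.10     1.00]
Cofactors of I−A, C_ij = (−1)^(i+j)·(minor ij) (rows/columns in the sector order above):
  C_11 = (0.90)(1.00) − (-0.25)(-0.10) = 0.8750
  C_12 = −[(-0.05)(1.00) − (-0.25)(-0.40)] = 0.1500
  C_13 = (-0.05)(-0.10) − (0.90)(-0.40) = 0.3650
  C_21 = −[(-0.40)(1.00) − (-0.30)(-0.10)] = 0.4300
  C_22 = (0.55)(1.00) − (-0.30)(-0.40) = 0.4300
  C_23 = −[(0.55)(-0.10) − (-0.40)(-0.40)] = 0.2150
  C_31 = (-0.40)(-0.25) − (-0.30)(0.90) = 0.3700
  C_32 = −[(0.55)(-0.25) − (-0.30)(-0.05)] = 0.1525
  C_33 = (0.55)(0.90) − (-0.40)(-0.05) = 0.4750
det(I−A) = Σ_j (I−A)_1j·C_1j = (0.55)(0.8750) + (-0.40)(0.1500) + (-0.30)(0.3650) = 0.31175
adj(I−A) = Cᵀ =
  [ 0.8750   0.4300   0.3700]
  [ 0.1500   0.4300   0.1525]
  [ 0.3650   0.2150   0.4750]
(I − A)⁻¹ = adj(I−A) / det(I−A) ≈
  [   2.8067     1.3793     1.1868]
  [   0.4812     1.3793     0.4892]
  [   1.1708     0.6897     1.5237]
The output multiplier for sector j is the column-j sum of the Leontief inverse (I − A)⁻¹ = adj(I−A) / det(I−A).
Column 1 of adj(I−A): (0.8750, 0.1500, 0.3650); det(I−A) = 0.31175.
m_1 = (0.8750 + 0.1500 + 0.3650) / 0.31175 = 1.39 / 0.31175 ≈ 4.459.

m_1 = 4.459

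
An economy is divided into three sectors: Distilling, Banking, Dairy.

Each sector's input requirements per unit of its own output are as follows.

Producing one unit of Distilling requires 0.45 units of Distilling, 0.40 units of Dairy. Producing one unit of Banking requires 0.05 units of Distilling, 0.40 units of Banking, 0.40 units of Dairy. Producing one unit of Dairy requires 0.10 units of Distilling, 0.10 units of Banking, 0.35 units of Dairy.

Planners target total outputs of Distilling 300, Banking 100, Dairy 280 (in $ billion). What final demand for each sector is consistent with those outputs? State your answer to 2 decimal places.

d_1 = 132.00, d_2 = 32.00, d_3 = 22.00

I − A =
  [   0.55    -0.05    -0.10]
  [   0.00     0.60    -0.10]
  [  -0.40    -0.40     0.65]
d = (I − A) x:
  d_1 = (+0.55)·300 + (-0.05)·100 + (-0.10)·280 = 132.00
  d_2 = (+0.00)·300 + (+0.60)·100 + (-0.10)·280 = 32.00
  d_3 = (-0.40)·300 + (-0.40)·100 + (+0.65)·280 = 22.00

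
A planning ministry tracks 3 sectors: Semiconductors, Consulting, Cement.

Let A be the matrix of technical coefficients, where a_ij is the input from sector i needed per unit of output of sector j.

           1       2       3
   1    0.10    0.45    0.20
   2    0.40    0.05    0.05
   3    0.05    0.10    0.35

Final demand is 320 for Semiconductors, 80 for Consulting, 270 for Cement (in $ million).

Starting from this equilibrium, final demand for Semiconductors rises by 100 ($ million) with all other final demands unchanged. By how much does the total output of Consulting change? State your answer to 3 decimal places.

I − A =
  [   0.90    -0.45    -0.20]
  [  -0.40     0.95    -0.05]
  [  -0.05    -0.10     0.65]
Cofactors of I−A, C_ij = (−1)^(i+j)·(minor ij) (rows/columns in the sector order above):
  C_11 = (0.95)(0.65) − (-0.05)(-0.10) = 0.6125
  C_12 = −[(-0.40)(0.65) − (-0.05)(-0.05)] = 0.2625
  C_13 = (-0.40)(-0.10) − (0.95)(-0.05) = 0.0875
  C_21 = −[(-0.45)(0.65) − (-0.20)(-0.10)] = 0.3125
  C_22 = (0.90)(0.65) − (-0.20)(-0.05) = 0.5750
  C_23 = −[(0.90)(-0.10) − (-0.45)(-0.05)] = 0.1125
  C_31 = (-0.45)(-0.05) − (-0.20)(0.95) = 0.2125
  C_32 = −[(0.90)(-0.05) − (-0.20)(-0.40)] = 0.1250
  C_33 = (0.90)(0.95) − (-0.45)(-0.40) = 0.6750
det(I−A) = Σ_j (I−A)_1j·C_1j = (0.90)(0.6125) + (-0.45)(0.2625) + (-0.20)(0.0875) = 0.415625
adj(I−A) = Cᵀ =
  [ 0.6125   0.3125   0.2125]
  [ 0.2625   0.5750   0.1250]
  [ 0.0875   0.1125   0.6750]
(I − A)⁻¹ = adj(I−A) / det(I−A) ≈
  [   1.4737     0.7519     0.5113]
  [   0.6316     1.3835     0.3008]
  [   0.2105     0.2707     1.6241]
Δx = (I − A)⁻¹ Δd with Δd having +100 in the Semiconductors component and 0 elsewhere.
So Δx_2 = L_21 · (+100), where L_21 = adj(I−A)_21 / det(I−A) = 0.2625 / 0.415625.
Δx_2 = 0.2625 × (+100) / 0.415625 = 26.25 / 0.415625 ≈ 63.158.

Δx_2 = 63.158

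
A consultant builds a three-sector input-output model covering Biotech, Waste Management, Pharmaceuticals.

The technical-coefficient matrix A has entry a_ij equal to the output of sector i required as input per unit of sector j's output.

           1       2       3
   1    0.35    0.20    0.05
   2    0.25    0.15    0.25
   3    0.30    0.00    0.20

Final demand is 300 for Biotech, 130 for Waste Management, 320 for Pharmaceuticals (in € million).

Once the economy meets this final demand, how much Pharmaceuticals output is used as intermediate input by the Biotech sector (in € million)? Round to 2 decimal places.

I − A =
  [   0.65    -0.20    -0.05]
  [  -0.25     0.85    -0.25]
  [  -0.30     0.00     0.80]
Cofactors of I−A, C_ij = (−1)^(i+j)·(minor ij) (rows/columns in the sector order above):
  C_11 = (0.85)(0.80) − (-0.25)(0.00) = 0.6800
  C_12 = −[(-0.25)(0.80) − (-0.25)(-0.30)] = 0.2750
  C_13 = (-0.25)(0.00) − (0.85)(-0.30) = 0.2550
  C_21 = −[(-0.20)(0.80) − (-0.05)(0.00)] = 0.1600
  C_22 = (0.65)(0.80) − (-0.05)(-0.30) = 0.5050
  C_23 = −[(0.65)(0.00) − (-0.20)(-0.30)] = 0.0600
  C_31 = (-0.20)(-0.25) − (-0.05)(0.85) = 0.0925
  C_32 = −[(0.65)(-0.25) − (-0.05)(-0.25)] = 0.1750
  C_33 = (0.65)(0.85) − (-0.20)(-0.25) = 0.5025
det(I−A) = Σ_j (I−A)_1j·C_1j = (0.65)(0.6800) + (-0.20)(0.2750) + (-0.05)(0.2550) = 0.37425
adj(I−A) = Cᵀ =
  [ 0.6800   0.1600   0.0925]
  [ 0.2750   0.5050   0.1750]
  [ 0.2550   0.0600   0.5025]
(I − A)⁻¹ = adj(I−A) / det(I−A) ≈
  [   1.8170     0.4275     0.2472]
  [   0.7348     1.3494     0.4676]
  [   0.6814     0.1603     1.3427]
First solve x = (I − A)⁻¹ d = adj(I−A)·d / det(I−A); in particular x_1 = (0.6800·300 + 0.1600·130 + 0.0925·320) / 0.37425 = 254.40 / 0.37425 ≈ 679.7595.
Intermediate flow from 3 to 1: z_31 = a_31 · x_1 = 0.30 × 254.40 / 0.37425 = 76.32 / 0.37425 ≈ 203.93.

z_31 = 203.93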